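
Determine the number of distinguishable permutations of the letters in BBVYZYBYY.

2520

The 9 letters of BBVYZYBYY have repeats: B appearing 3 times and Y appearing 4 times.
Dividing 9! = 362880 by 4!·3! = 144 for the repeated letters gives 2520.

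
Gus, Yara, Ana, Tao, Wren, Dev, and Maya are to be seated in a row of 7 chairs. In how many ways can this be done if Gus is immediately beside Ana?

Treat {Gus, Ana} as a single unit. There are 6 units to order, and the pair itself can be ordered 2 ways.
That gives 2 × 6! = 2 × 720 = 1440.

1440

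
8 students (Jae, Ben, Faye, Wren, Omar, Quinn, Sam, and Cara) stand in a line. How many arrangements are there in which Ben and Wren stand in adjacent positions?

10080

Treat {Ben, Wren} as a single unit. There are 7 units to order, and the pair itself can be ordered 2 ways.
That gives 2 × 7! = 2 × 5040 = 10080.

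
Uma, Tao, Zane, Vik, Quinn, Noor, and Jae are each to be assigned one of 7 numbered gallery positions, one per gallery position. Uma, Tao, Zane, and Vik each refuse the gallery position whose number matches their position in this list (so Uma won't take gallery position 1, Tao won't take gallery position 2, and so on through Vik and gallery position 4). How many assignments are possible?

2790

Let Aᵢ (for 1 ≤ i ≤ 4) be the placements that put person i in their forbidden gallery position. Any j of these fix j positions, leaving (7−j)! ways to fill the rest, and there are C(4,j) ways to pick which j.
By inclusion–exclusion, the number of valid placements is Σ_{j=0}^{4} (−1)^j C(4,j)·(7−j)!.
Computing: 5040 − 2880 + 720 − 96 + 6 = 2790.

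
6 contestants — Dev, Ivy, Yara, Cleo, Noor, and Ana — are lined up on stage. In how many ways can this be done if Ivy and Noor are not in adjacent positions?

480

There are 6! = 720 arrangements in all. If Ivy and Noor are adjacent, merging them into one block gives 2·(5)! = 240 arrangements.
Complementary counting: 720 − 240 = 480.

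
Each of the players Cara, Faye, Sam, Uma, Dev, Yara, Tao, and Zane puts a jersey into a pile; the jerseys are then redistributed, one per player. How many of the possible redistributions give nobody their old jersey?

Let Aᵢ be the assignments in which player i gets their old jersey. We want the size of the complement of A₁∪…∪A_8.
By inclusion–exclusion this is Σ_{j=0}^{8} (−1)^j C(8,j)·(8−j)!.
Computing: 40320 − 40320 + 20160 − 6720 + 1680 − 336 + 56 − 8 + 1 = 14833.

14833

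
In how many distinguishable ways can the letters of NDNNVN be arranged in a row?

30

Letter multiplicities in NDNNVN: D×1, N×4, V×1.
Dividing 6! = 720 by 4! = 24 for the repeated letters gives 30.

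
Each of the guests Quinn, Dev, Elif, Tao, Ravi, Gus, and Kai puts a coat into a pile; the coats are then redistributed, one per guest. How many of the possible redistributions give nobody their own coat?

Let Aᵢ be the assignments in which guest i gets their own coat. We want the size of the complement of A₁∪…∪A_7.
By inclusion–exclusion this is Σ_{j=0}^{7} (−1)^j C(7,j)·(7−j)!.
Computing: 5040 − 5040 + 2520 − 840 + 210 − 42 + 7 − 1 = 1854.

1854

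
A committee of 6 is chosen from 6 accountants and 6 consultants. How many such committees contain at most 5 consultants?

Split by how many consultants are chosen (0 through 5).
Sum: C(6,0)·C(6,6) + C(6,1)·C(6,5) + C(6,2)·C(6,4) + C(6,3)·C(6,3) + C(6,4)·C(6,2) + C(6,5)·C(6,1) = 1 + 36 + 225 + 400 + 225 + 36 = 923.

923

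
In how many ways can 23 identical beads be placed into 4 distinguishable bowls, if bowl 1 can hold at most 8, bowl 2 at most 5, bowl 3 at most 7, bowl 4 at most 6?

Without the upper bounds there are C(26,3) = 2600 ways to split 23 among 4 bowls.
Subtract solutions that violate a single cap (substitute x_i' = x_i − (cap_i+1)): x_1 ≥ 9 gives C(17,3) = 680; x_2 ≥ 6 gives C(20,3) = 1140; x_3 ≥ 8 gives C(18,3) = 816; x_4 ≥ 7 gives C(19,3) = 969. Together 3605.
Add back pairs where two caps are both exceeded: 165 + 84 + 120 + 220 + 286 + 165 = 1040.
Subtract triples: 1 + 4 + 0 + 10 = 15.
By inclusion–exclusion the count is 2600 − 3605 + 1040 − 15 = 20.

20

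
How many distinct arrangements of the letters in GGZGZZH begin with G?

Fix G in the first position and arrange the remaining 6 letters.
Those 6 letters have G appearing twice and Z appearing 3 times, giving (6)!/(3!·2!) = 60.

60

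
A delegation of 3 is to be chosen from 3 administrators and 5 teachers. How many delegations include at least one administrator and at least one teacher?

45

Total 3-person selections from all 8: C(8,3) = 56.
Subtract selections that omit an entire group: no administrators → C(5,3) = 10; no teachers → C(3,3) = 1.
Both groups omitted at once is impossible, so 56 − 11 = 45.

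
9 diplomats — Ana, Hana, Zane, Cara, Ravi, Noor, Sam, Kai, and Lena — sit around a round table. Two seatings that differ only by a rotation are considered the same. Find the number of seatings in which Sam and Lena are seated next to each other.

10080

Glue Sam and Lena into a block (2 internal orders). Seating 8 units around a circle gives (7)! arrangements.
So 2 × (7)! = 2 × 5040 = 10080.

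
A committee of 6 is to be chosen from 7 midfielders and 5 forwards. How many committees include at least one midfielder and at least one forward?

With no constraint there are C(12,6) = 924 possible selections.
Subtract selections that omit an entire group: no midfielders → C(5,6) = 0; no forwards → C(7,6) = 7.
Both groups omitted at once is impossible, so 924 − 7 = 917.

917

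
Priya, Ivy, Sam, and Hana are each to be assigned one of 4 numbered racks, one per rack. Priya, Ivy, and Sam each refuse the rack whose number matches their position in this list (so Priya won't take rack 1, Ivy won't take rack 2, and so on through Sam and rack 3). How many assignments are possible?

11

Let Aᵢ (for i ∈ {1, 2, 3}) be the placements that put person i in their forbidden rack. Any j of these fix j positions, leaving (4−j)! ways to fill the rest, and there are C(3,j) ways to pick which j.
By inclusion–exclusion, the number of valid placements is Σ_{j=0}^{3} (−1)^j C(3,j)·(4−j)!.
Computing: 24 − 18 + 6 − 1 = 11.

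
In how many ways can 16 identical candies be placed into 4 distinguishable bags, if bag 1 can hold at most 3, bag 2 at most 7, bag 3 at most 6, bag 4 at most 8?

Ignoring the caps, the number of non-negative solutions to x_1+…+x_4 = 16 is C(19,3) = 969.
Subtract solutions that violate a single cap (substitute x_i' = x_i − (cap_i+1)): x_1 ≥ 4 gives C(15,3) = 455; x_2 ≥ 8 gives C(11,3) = 165; x_3 ≥ 7 gives C(12,3) = 220; x_4 ≥ 9 gives C(10,3) = 120. Together 960.
Add back pairs where two caps are both exceeded: 35 + 56 + 20 + 4 + 0 + 1 = 116.
By inclusion–exclusion the count is 969 − 960 + 116 = 125.

125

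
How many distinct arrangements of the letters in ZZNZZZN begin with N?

Fix N in the first position and arrange the remaining 6 letters.
Those 6 letters have Z appearing 5 times, giving (6)!/(5!) = 6.

6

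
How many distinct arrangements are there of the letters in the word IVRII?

IVRII has 5 letters with I appearing 3 times.
So there are 5! / (3!) = 20 distinguishable arrangements.

20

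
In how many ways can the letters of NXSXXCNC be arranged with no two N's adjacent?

There are 8!/(3!·2!·2!) = 1680 arrangements of NXSXXCNC in total.
If the two N's are adjacent, glue them into one block, leaving 7 items to arrange: (7)!/(3!·2!) = 420 ways.
Hence 1680 − 420 = 1260.

1260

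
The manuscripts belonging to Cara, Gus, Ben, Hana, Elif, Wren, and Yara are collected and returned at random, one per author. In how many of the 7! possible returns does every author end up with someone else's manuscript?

Count assignments avoiding every fixed point. For any j of the 7 authors fixed to their own manuscript, the other 7−j can be arranged in (7−j)! ways.
By inclusion–exclusion this is Σ_{j=0}^{7} (−1)^j C(7,j)·(7−j)!.
Computing: 5040 − 5040 + 2520 − 840 + 210 − 42 + 7 − 1 = 1854.

1854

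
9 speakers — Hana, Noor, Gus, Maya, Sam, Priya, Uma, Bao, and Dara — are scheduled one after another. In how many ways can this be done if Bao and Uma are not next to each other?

282240

There are 9! = 362880 arrangements in all. If Bao and Uma are adjacent, merging them into one block gives 2·(8)! = 80640 arrangements.
So 362880 − 80640 = 282240 arrangements keep them apart.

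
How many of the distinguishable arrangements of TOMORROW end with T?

With the last slot taken by T, it remains to arrange the other 7 letters (OMORROW).
Those 7 letters have O appearing 3 times and R appearing twice, giving (7)!/(3!·2!) = 420.

420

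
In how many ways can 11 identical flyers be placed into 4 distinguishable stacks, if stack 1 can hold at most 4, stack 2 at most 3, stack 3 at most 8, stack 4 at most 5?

Without the upper bounds there are C(14,3) = 364 ways to split 11 among 4 stacks.
Subtract solutions that violate a single cap (substitute x_i' = x_i − (cap_i+1)): x_1 ≥ 5 gives C(9,3) = 84; x_2 ≥ 4 gives C(10,3) = 120; x_3 ≥ 9 gives C(5,3) = 10; x_4 ≥ 6 gives C(8,3) = 56. Together 270.
Add back pairs where two caps are both exceeded: 10 + 0 + 1 + 0 + 4 + 0 = 15.
By inclusion–exclusion the count is 364 − 270 + 15 = 109.

109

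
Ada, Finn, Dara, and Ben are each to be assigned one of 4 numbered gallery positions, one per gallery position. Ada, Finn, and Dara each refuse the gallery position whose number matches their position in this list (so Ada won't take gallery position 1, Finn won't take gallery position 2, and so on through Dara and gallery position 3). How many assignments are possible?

Let Aᵢ (for i ∈ {1, 2, 3}) be the placements that put person i in their forbidden gallery position. Any j of these fix j positions, leaving (4−j)! ways to fill the rest, and there are C(3,j) ways to pick which j.
By inclusion–exclusion, the number of valid placements is Σ_{j=0}^{3} (−1)^j C(3,j)·(4−j)!.
Computing: 24 − 18 + 6 − 1 = 11.

11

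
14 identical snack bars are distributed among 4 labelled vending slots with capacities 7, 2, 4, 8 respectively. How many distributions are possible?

Without the upper bounds there are C(17,3) = 680 ways to split 14 among 4 vending slots.
Subtract solutions that violate a single cap (substitute x_i' = x_i − (cap_i+1)): x_1 ≥ 8 gives C(9,3) = 84; x_2 ≥ 3 gives C(14,3) = 364; x_3 ≥ 5 gives C(12,3) = 220; x_4 ≥ 9 gives C(8,3) = 56. Together 724.
Add back pairs where two caps are both exceeded: 20 + 4 + 0 + 84 + 10 + 1 = 119.
By inclusion–exclusion the count is 680 − 724 + 119 = 75.

75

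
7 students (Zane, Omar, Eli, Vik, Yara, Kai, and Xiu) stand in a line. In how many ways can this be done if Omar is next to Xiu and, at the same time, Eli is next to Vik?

480

Treat {Omar,Xiu} as one block (2 orders) and {Eli,Vik} as another (2 orders).
That leaves 5 units to arrange: 2 × 2 × 5! = 4 × 120 = 480.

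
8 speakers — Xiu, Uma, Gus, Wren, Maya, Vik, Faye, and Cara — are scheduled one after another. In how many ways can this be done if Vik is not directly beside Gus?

Of the 8! = 40320 arrangements, those with Vik and Gus adjacent number 2 × 7! = 10080 (treat the pair as a block with 2 internal orders).
So 40320 − 10080 = 30240 arrangements keep them apart.

30240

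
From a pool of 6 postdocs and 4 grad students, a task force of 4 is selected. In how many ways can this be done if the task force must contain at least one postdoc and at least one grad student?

194

Total 4-person selections from all 10: C(10,4) = 210.
Subtract selections that omit an entire group: no postdocs → C(4,4) = 1; no grad students → C(6,4) = 15.
Both groups omitted at once is impossible, so 210 − 16 = 194.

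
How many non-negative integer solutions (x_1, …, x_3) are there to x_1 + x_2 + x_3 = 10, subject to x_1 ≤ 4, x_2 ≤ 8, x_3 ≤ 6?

Ignoring the caps, the number of non-negative solutions to x_1+…+x_3 = 10 is C(12,2) = 66.
Subtract solutions that violate a single cap (substitute x_i' = x_i − (cap_i+1)): x_1 ≥ 5 gives C(7,2) = 21; x_2 ≥ 9 gives C(3,2) = 3; x_3 ≥ 7 gives C(5,2) = 10. Together 34.
No two caps can be exceeded simultaneously, so the pair terms are all 0.
By inclusion–exclusion the count is 66 − 34 + 0 = 32.

32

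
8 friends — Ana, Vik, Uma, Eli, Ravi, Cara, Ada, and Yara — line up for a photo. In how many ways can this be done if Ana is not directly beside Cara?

Of the 8! = 40320 arrangements, those with Ana and Cara adjacent number 2 × 7! = 10080 (treat the pair as a block with 2 internal orders).
Complementary counting: 40320 − 10080 = 30240.

30240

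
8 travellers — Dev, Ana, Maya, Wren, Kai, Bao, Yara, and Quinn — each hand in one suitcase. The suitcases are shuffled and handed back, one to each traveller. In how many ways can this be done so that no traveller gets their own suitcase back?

This is the derangement count D_8: permutations of 8 items with no fixed point.
By inclusion–exclusion this is Σ_{j=0}^{8} (−1)^j C(8,j)·(8−j)!.
Computing: 40320 − 40320 + 20160 − 6720 + 1680 − 336 + 56 − 8 + 1 = 14833.

14833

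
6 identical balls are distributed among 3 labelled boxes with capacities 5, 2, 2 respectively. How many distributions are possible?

8

Ignoring the caps, the number of non-negative solutions to x_1+…+x_3 = 6 is C(8,2) = 28.
Subtract solutions that violate a single cap (substitute x_i' = x_i − (cap_i+1)): x_1 ≥ 6 gives C(2,2) = 1; x_2 ≥ 3 gives C(5,2) = 10; x_3 ≥ 3 gives C(5,2) = 10. Together 21.
Add back pairs where two caps are both exceeded: 0 + 0 + 1 = 1.
By inclusion–exclusion the count is 28 − 21 + 1 = 8.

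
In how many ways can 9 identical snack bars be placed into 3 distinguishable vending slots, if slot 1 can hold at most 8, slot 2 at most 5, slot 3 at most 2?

17

By stars and bars, unrestricted non-negative solutions to x_1+…+x_3 = 9 number C(9+2,2) = 55.
Subtract solutions that violate a single cap (substitute x_i' = x_i − (cap_i+1)): x_1 ≥ 9 gives C(2,2) = 1; x_2 ≥ 6 gives C(5,2) = 10; x_3 ≥ 3 gives C(8,2) = 28. Together 39.
Add back pairs where two caps are both exceeded: 0 + 0 + 1 = 1.
By inclusion–exclusion the count is 55 − 39 + 1 = 17.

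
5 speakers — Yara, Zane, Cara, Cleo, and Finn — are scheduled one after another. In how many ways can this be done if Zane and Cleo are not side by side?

Of the 5! = 120 arrangements, those with Zane and Cleo adjacent number 2 × 4! = 48 (treat the pair as a block with 2 internal orders).
So 120 − 48 = 72 arrangements keep them apart.

72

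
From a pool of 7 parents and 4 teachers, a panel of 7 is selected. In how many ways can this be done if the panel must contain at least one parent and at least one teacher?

Total 7-person selections from all 11: C(11,7) = 330.
Subtract selections that omit an entire group: no parents → C(4,7) = 0; no teachers → C(7,7) = 1.
Both groups omitted at once is impossible, so 330 − 1 = 329.

329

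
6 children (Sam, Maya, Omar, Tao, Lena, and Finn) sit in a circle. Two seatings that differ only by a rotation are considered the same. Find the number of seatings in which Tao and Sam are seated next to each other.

48

Glue Tao and Sam into a block (2 internal orders). Seating 5 units around a circle gives (4)! arrangements.
So 2 × (4)! = 2 × 24 = 48.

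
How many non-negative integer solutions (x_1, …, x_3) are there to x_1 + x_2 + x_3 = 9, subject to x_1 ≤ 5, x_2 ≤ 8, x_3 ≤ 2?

17

Ignoring the caps, the number of non-negative solutions to x_1+…+x_3 = 9 is C(11,2) = 55.
Subtract solutions that violate a single cap (substitute x_i' = x_i − (cap_i+1)): x_1 ≥ 6 gives C(5,2) = 10; x_2 ≥ 9 gives C(2,2) = 1; x_3 ≥ 3 gives C(8,2) = 28. Together 39.
Add back pairs where two caps are both exceeded: 0 + 1 + 0 = 1.
By inclusion–exclusion the count is 55 − 39 + 1 = 17.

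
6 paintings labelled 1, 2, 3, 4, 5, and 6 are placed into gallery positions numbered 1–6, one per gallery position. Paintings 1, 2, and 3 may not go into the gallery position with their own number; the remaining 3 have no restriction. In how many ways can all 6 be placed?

Let Aᵢ (for i ∈ {1, 2, 3}) be the placements that put painting i in its forbidden gallery position. Any j of these fix j positions, leaving (6−j)! ways to fill the rest, and there are C(3,j) ways to pick which j.
By inclusion–exclusion, the number of valid placements is Σ_{j=0}^{3} (−1)^j C(3,j)·(6−j)!.
Computing: 720 − 360 + 72 − 6 = 426.

426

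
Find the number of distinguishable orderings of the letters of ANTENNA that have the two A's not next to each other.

300

Total arrangements of ANTENNA: 7!/(3!·2!) = 420.
If the two A's are adjacent, glue them into one block, leaving 6 items to arrange: (6)!/(3!) = 120 ways.
Subtracting, 420 − 120 = 300 arrangements keep the A's apart.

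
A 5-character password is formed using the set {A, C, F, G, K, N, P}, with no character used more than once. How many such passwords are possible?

2520

This is a permutation of 5 out of 7: P(7,5) = 7!/2!.
That product is 7 × 6 × 5 × 4 × 3 = 2520.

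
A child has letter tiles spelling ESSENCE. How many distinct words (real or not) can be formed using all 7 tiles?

420

The 7 letters of ESSENCE have repeats: E appearing 3 times and S appearing twice.
Dividing 7! = 5040 by 3!·2! = 12 for the repeated letters gives 420.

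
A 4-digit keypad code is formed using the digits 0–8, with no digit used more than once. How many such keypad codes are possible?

3024

This is a permutation of 4 out of 9: P(9,4) = 9!/5!.
That product is 9 × 8 × 7 × 6 = 3024.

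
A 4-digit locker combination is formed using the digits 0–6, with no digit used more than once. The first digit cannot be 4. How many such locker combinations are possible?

720

The first digit has 7−1 = 6 choices (anything except 4).
The remaining 3 digits are filled from the other 6 symbols without repetition: 6 × 5 × 4 = 120.
Total: 6 × 120 = 720.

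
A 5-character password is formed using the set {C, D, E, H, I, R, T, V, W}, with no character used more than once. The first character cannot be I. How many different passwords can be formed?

The first character has 9−1 = 8 choices (anything except I).
The remaining 4 characters are filled from the other 8 symbols without repetition: 8 × 7 × 6 × 5 = 1680.
Total: 8 × 1680 = 13440.

13440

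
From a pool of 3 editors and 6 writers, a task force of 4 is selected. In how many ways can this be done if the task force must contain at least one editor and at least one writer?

111

Total 4-person selections from all 9: C(9,4) = 126.
Subtract selections that omit an entire group: no editors → C(6,4) = 15; no writers → C(3,4) = 0.
Both groups omitted at once is impossible, so 126 − 15 = 111.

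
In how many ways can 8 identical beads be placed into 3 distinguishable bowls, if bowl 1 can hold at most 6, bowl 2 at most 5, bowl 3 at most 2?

Ignoring the caps, the number of non-negative solutions to x_1+…+x_3 = 8 is C(10,2) = 45.
Subtract solutions that violate a single cap (substitute x_i' = x_i − (cap_i+1)): x_1 ≥ 7 gives C(3,2) = 3; x_2 ≥ 6 gives C(4,2) = 6; x_3 ≥ 3 gives C(7,2) = 21. Together 30.
No two caps can be exceeded simultaneously, so the pair terms are all 0.
By inclusion–exclusion the count is 45 − 30 + 0 = 15.

15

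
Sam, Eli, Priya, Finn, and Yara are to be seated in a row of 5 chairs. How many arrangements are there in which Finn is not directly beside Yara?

There are 5! = 120 arrangements in all. If Finn and Yara are adjacent, merging them into one block gives 2·(4)! = 48 arrangements.
Complementary counting: 120 − 48 = 72.

72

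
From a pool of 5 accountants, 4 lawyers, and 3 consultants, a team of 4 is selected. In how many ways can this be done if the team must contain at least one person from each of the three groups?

Unrestricted: C(12,4) = 495 ways to pick any 4 of the 12.
Subtract selections that omit an entire group: no accountants → C(7,4) = 35; no lawyers → C(8,4) = 70; no consultants → C(9,4) = 126.
Add back selections omitting two groups (i.e. drawn from a single group): C(5,4) + C(4,4) + C(3,4) = 6.
By inclusion–exclusion: 495 − 231 + 6 = 270.

270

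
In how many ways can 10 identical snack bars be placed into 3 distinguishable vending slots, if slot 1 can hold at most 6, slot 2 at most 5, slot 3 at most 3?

Ignoring the caps, the number of non-negative solutions to x_1+…+x_3 = 10 is C(12,2) = 66.
Subtract solutions that violate a single cap (substitute x_i' = x_i − (cap_i+1)): x_1 ≥ 7 gives C(5,2) = 10; x_2 ≥ 6 gives C(6,2) = 15; x_3 ≥ 4 gives C(8,2) = 28. Together 53.
Add back pairs where two caps are both exceeded: 0 + 0 + 1 = 1.
By inclusion–exclusion the count is 66 − 53 + 1 = 14.

14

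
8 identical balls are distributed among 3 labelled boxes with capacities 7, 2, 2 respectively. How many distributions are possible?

8

Without the upper bounds there are C(10,2) = 45 ways to split 8 among 3 boxes.
Subtract solutions that violate a single cap (substitute x_i' = x_i − (cap_i+1)): x_1 ≥ 8 gives C(2,2) = 1; x_2 ≥ 3 gives C(7,2) = 21; x_3 ≥ 3 gives C(7,2) = 21. Together 43.
Add back pairs where two caps are both exceeded: 0 + 0 + 6 = 6.
By inclusion–exclusion the count is 45 − 43 + 6 = 8.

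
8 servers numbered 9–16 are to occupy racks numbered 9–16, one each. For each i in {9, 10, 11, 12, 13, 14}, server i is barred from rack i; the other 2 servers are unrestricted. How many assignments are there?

18806

Let Aᵢ (for 9 ≤ i ≤ 14) be the placements that put server i in its forbidden rack. Any j of these fix j positions, leaving (8−j)! ways to fill the rest, and there are C(6,j) ways to pick which j.
By inclusion–exclusion, the number of valid placements is Σ_{j=0}^{6} (−1)^j C(6,j)·(8−j)!.
Computing: 40320 − 30240 + 10800 − 2400 + 360 − 36 + 2 = 18806.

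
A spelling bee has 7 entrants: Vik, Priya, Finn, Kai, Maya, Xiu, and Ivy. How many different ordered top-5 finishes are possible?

There are 7 choices for 1st place, 6 for 2nd, and so on down to 3 for position 5.
That gives 7 × 6 × 5 × 4 × 3 = 2520.

2520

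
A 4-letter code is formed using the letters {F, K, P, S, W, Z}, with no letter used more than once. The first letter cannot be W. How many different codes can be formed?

The first letter has 6−1 = 5 choices (anything except W).
The remaining 3 letters are filled from the other 5 symbols without repetition: 5 × 4 × 3 = 60.
Total: 5 × 60 = 300.

300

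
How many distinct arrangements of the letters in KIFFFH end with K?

With the last slot taken by K, it remains to arrange the other 5 letters (IFFFH).
Those 5 letters have F appearing 3 times, giving (5)!/(3!) = 20.

20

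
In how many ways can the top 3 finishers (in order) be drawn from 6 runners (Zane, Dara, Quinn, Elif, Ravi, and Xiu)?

This is an ordered selection of 3 from 6: P(6,3).
That gives 6 × 5 × 4 = 120.

120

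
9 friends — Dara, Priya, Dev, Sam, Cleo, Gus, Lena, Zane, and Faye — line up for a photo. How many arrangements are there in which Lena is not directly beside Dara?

282240

There are 9! = 362880 arrangements in all. If Lena and Dara are adjacent, merging them into one block gives 2·(8)! = 80640 arrangements.
So 362880 − 80640 = 282240 arrangements keep them apart.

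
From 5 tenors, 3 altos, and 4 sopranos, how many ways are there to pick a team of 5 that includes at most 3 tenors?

Split by how many tenors are chosen (0 through 3).
Sum: C(5,0)·C(7,5) + C(5,1)·C(7,4) + C(5,2)·C(7,3) + C(5,3)·C(7,2) = 21 + 175 + 350 + 210 = 756.

756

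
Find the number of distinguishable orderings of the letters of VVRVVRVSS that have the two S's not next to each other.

Total arrangements of VVRVVRVSS: 9!/(5!·2!·2!) = 756.
Arrangements with the S's together: treat SS as one letter, giving (8)!/(5!·2!) = 168.
Hence 756 − 168 = 588.

588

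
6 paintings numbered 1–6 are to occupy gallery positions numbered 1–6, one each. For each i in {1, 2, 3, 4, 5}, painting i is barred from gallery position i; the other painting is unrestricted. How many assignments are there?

309

Let Aᵢ (for 1 ≤ i ≤ 5) be the placements that put painting i in its forbidden gallery position. Any j of these fix j positions, leaving (6−j)! ways to fill the rest, and there are C(5,j) ways to pick which j.
By inclusion–exclusion, the number of valid placements is Σ_{j=0}^{5} (−1)^j C(5,j)·(6−j)!.
Computing: 720 − 600 + 240 − 60 + 10 − 1 = 309.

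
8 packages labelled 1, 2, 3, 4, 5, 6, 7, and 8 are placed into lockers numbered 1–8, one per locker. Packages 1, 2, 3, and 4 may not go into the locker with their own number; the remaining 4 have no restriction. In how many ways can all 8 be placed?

Let Aᵢ (for 1 ≤ i ≤ 4) be the placements that put package i in its forbidden locker. Any j of these fix j positions, leaving (8−j)! ways to fill the rest, and there are C(4,j) ways to pick which j.
By inclusion–exclusion, the number of valid placements is Σ_{j=0}^{4} (−1)^j C(4,j)·(8−j)!.
Computing: 40320 − 20160 + 4320 − 480 + 24 = 24024.

24024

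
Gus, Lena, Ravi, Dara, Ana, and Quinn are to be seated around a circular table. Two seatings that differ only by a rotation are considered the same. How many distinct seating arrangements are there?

Fix one person's seat to break rotational symmetry; the remaining 5 people can be arranged in (5)! = 120 ways.

120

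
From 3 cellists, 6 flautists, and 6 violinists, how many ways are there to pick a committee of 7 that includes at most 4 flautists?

6210

Split by how many flautists are chosen (0 through 4).
Sum: C(6,0)·C(9,7) + C(6,1)·C(9,6) + C(6,2)·C(9,5) + C(6,3)·C(9,4) + C(6,4)·C(9,3) = 36 + 504 + 1890 + 2520 + 1260 = 6210.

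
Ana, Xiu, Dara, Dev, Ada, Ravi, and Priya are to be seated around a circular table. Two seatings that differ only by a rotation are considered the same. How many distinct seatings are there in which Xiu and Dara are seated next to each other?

240

Treat {Xiu, Dara} as one unit (2 internal orders) and seat the resulting 6 units around the table: (5)! circular arrangements.
So 2 × (5)! = 2 × 120 = 240.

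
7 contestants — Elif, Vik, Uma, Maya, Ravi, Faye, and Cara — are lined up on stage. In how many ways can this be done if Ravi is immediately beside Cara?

1440

Place the 5 others and the Ravi-Cara pair as 6 objects in a line; the pair has 2 internal arrangements.
That gives 2 × 6! = 2 × 720 = 1440.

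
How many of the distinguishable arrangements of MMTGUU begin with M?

60

Fix M in the first position and arrange the remaining 5 letters.
Those 5 letters have U appearing twice, giving (5)!/(2!) = 60.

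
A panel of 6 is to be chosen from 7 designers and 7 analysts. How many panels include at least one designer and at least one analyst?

2989

With no constraint there are C(14,6) = 3003 possible selections.
Subtract selections that omit an entire group: no designers → C(7,6) = 7; no analysts → C(7,6) = 7.
Both groups omitted at once is impossible, so 3003 − 14 = 2989.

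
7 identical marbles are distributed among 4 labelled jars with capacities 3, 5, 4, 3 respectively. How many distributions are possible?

66

By stars and bars, unrestricted non-negative solutions to x_1+…+x_4 = 7 number C(7+3,3) = 120.
Subtract solutions that violate a single cap (substitute x_i' = x_i − (cap_i+1)): x_1 ≥ 4 gives C(6,3) = 20; x_2 ≥ 6 gives C(4,3) = 4; x_3 ≥ 5 gives C(5,3) = 10; x_4 ≥ 4 gives C(6,3) = 20. Together 54.
No two caps can be exceeded simultaneously, so the pair terms are all 0.
By inclusion–exclusion the count is 120 − 54 + 0 = 66.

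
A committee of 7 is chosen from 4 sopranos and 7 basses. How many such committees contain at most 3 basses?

35

Split by how many basses are chosen (0 through 3).
Sum: C(7,0)·C(4,7) + C(7,1)·C(4,6) + C(7,2)·C(4,5) + C(7,3)·C(4,4) = 0 + 0 + 0 + 35 = 35.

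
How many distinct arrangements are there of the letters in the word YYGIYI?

Letter multiplicities in YYGIYI: G×1, I×2, Y×3.
Dividing 6! = 720 by 3!·2! = 12 for the repeated letters gives 60.

60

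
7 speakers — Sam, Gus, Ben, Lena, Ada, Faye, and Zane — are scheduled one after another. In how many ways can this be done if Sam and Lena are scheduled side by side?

1440

Glue Sam and Lena into one block (2 internal orders), leaving 6 units to arrange in a row.
That gives 2 × 6! = 2 × 720 = 1440.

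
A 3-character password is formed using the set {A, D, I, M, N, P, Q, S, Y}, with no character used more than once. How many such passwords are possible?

504

With no repetition, fill the 3 characters in order: 9 choices, then 8, down to 7.
That product is 9 × 8 × 7 = 504.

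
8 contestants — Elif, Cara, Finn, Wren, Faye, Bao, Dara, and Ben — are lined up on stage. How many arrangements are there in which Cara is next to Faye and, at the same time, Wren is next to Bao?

2880

Treat {Cara,Faye} as one block (2 orders) and {Wren,Bao} as another (2 orders).
That leaves 6 units to arrange: 2 × 2 × 6! = 4 × 720 = 2880.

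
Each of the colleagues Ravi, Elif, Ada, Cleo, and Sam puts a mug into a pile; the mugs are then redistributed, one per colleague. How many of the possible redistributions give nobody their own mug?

Let Aᵢ be the assignments in which colleague i gets their own mug. We want the size of the complement of A₁∪…∪A_5.
By inclusion–exclusion this is Σ_{j=0}^{5} (−1)^j C(5,j)·(5−j)!.
Computing: 120 − 120 + 60 − 20 + 5 − 1 = 44.

44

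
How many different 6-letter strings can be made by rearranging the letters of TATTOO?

60

The 6 letters of TATTOO have repeats: O appearing twice and T appearing 3 times.
Dividing 6! = 720 by 3!·2! = 12 for the repeated letters gives 60.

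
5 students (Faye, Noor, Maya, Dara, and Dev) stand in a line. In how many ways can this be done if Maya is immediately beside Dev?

Place the 3 others and the Maya-Dev pair as 4 objects in a line; the pair has 2 internal arrangements.
So the count is 2·(4)! = 48.

48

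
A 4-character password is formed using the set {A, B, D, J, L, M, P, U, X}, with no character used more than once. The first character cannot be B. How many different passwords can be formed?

The first character has 9−1 = 8 choices (anything except B).
The remaining 3 characters are filled from the other 8 symbols without repetition: 8 × 7 × 6 = 336.
Total: 8 × 336 = 2688.

2688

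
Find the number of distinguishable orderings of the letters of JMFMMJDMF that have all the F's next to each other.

840

Treat the 2 copies of F as a single block. The multiset to arrange is then {FF, D, J, J, M, M, M, M}, 8 items in all.
That gives (8)!/(4!·2!) = 840 arrangements.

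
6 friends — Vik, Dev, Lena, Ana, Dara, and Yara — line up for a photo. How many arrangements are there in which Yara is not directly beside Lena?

There are 6! = 720 arrangements in all. If Yara and Lena are adjacent, merging them into one block gives 2·(5)! = 240 arrangements.
So 720 − 240 = 480 arrangements keep them apart.

480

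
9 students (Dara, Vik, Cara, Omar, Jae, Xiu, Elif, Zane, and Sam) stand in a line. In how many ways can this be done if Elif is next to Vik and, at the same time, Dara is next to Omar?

Treat {Elif,Vik} as one block (2 orders) and {Dara,Omar} as another (2 orders).
That leaves 7 units to arrange: 2 × 2 × 7! = 4 × 5040 = 20160.

20160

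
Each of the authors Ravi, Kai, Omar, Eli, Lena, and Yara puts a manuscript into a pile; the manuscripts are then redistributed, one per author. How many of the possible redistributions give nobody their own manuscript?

This is the derangement count D_6: permutations of 6 items with no fixed point.
By inclusion–exclusion this is Σ_{j=0}^{6} (−1)^j C(6,j)·(6−j)!.
Computing: 720 − 720 + 360 − 120 + 30 − 6 + 1 = 265.

265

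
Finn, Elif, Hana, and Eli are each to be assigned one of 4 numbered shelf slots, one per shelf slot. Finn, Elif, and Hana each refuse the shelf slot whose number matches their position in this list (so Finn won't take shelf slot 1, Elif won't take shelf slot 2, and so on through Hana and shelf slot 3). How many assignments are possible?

Let Aᵢ (for i ∈ {1, 2, 3}) be the placements that put person i in their forbidden shelf slot. Any j of these fix j positions, leaving (4−j)! ways to fill the rest, and there are C(3,j) ways to pick which j.
By inclusion–exclusion, the number of valid placements is Σ_{j=0}^{3} (−1)^j C(3,j)·(4−j)!.
Computing: 24 − 18 + 6 − 1 = 11.

11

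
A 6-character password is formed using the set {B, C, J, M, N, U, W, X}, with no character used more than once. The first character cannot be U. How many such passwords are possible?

17640

The first character has 8−1 = 7 choices (anything except U).
The remaining 5 characters are filled from the other 7 symbols without repetition: 7 × 6 × 5 × 4 × 3 = 2520.
Total: 7 × 2520 = 17640.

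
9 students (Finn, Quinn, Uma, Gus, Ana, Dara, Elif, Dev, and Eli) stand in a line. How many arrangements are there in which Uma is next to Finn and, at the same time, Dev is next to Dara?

Treat {Uma,Finn} as one block (2 orders) and {Dev,Dara} as another (2 orders).
That leaves 7 units to arrange: 2 × 2 × 7! = 4 × 5040 = 20160.

20160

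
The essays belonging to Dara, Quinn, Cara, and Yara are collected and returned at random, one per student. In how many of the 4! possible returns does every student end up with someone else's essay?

9

Let Aᵢ be the assignments in which student i gets their own essay. We want the size of the complement of A₁∪…∪A_4.
By inclusion–exclusion this is Σ_{j=0}^{4} (−1)^j C(4,j)·(4−j)!.
Computing: 24 − 24 + 12 − 4 + 1 = 9.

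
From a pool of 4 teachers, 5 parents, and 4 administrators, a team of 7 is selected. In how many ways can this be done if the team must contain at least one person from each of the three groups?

1636

Total 7-person selections from all 13: C(13,7) = 1716.
Subtract selections that omit an entire group: no teachers → C(9,7) = 36; no parents → C(8,7) = 8; no administrators → C(9,7) = 36.
Add back selections omitting two groups (i.e. drawn from a single group): C(4,7) + C(5,7) + C(4,7) = 0.
By inclusion–exclusion: 1716 − 80 + 0 = 1636.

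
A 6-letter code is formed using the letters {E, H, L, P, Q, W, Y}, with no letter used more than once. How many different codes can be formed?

With no repetition, fill the 6 letters in order: 7 choices, then 6, down to 2.
7 × 6 × 5 × 4 × 3 × 2 = 5040.

5040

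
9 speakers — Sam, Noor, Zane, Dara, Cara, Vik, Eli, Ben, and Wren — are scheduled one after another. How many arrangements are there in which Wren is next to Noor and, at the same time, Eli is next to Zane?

Treat {Wren,Noor} as one block (2 orders) and {Eli,Zane} as another (2 orders).
That leaves 7 units to arrange: 2 × 2 × 7! = 4 × 5040 = 20160.

20160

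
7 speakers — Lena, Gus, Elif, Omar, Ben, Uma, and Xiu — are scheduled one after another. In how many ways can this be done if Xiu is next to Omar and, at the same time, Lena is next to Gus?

480

Treat {Xiu,Omar} as one block (2 orders) and {Lena,Gus} as another (2 orders).
That leaves 5 units to arrange: 2 × 2 × 5! = 4 × 120 = 480.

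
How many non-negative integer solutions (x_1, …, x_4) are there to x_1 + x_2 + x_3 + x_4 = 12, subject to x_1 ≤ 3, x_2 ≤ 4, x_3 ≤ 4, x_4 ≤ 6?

50

Ignoring the caps, the number of non-negative solutions to x_1+…+x_4 = 12 is C(15,3) = 455.
Subtract solutions that violate a single cap (substitute x_i' = x_i − (cap_i+1)): x_1 ≥ 4 gives C(11,3) = 165; x_2 ≥ 5 gives C(10,3) = 120; x_3 ≥ 5 gives C(10,3) = 120; x_4 ≥ 7 gives C(8,3) = 56. Together 461.
Add back pairs where two caps are both exceeded: 20 + 20 + 4 + 10 + 1 + 1 = 56.
By inclusion–exclusion the count is 455 − 461 + 56 = 50.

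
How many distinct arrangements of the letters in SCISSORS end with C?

Fix C in the last position and arrange the remaining 7 letters.
Those 7 letters have S appearing 4 times, giving (7)!/(4!) = 210.

210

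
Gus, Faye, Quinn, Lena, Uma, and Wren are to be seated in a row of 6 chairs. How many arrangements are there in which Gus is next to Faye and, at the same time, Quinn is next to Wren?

Treat {Gus,Faye} as one block (2 orders) and {Quinn,Wren} as another (2 orders).
That leaves 4 units to arrange: 2 × 2 × 4! = 4 × 24 = 96.

96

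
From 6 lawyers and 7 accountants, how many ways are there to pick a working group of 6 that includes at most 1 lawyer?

Split by how many lawyers are chosen (0 through 1).
Sum: C(6,0)·C(7,6) + C(6,1)·C(7,5) = 7 + 126 = 133.

133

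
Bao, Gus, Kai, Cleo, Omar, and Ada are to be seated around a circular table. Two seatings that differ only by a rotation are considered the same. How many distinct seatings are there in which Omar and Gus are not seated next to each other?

Without the restriction there are (5)! = 120 seatings.
Seatings with Omar beside Gus: treat them as a block with 2 internal orders, giving 2 × (4)! = 48.
Subtracting, 120 − 48 = 72.

72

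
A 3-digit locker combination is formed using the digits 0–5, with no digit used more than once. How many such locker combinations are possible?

Choose and order 3 of the 6 symbols: the first digit has 6 options, the next 5, then 4.
6 × 5 × 4 = 120.

120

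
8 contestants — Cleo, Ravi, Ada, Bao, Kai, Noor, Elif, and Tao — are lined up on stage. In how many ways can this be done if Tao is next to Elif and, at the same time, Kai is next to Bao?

2880

Treat {Tao,Elif} as one block (2 orders) and {Kai,Bao} as another (2 orders).
That leaves 6 units to arrange: 2 × 2 × 6! = 4 × 720 = 2880.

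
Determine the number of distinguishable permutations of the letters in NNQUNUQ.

210

The 7 letters of NNQUNUQ have repeats: N appearing 3 times, Q appearing twice, and U appearing twice.
So there are 7! / (3!·2!·2!) = 210 distinguishable arrangements.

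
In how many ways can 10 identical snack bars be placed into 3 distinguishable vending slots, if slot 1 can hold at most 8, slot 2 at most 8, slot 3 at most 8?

Ignoring the caps, the number of non-negative solutions to x_1+…+x_3 = 10 is C(12,2) = 66.
Subtract solutions that violate a single cap (substitute x_i' = x_i − (cap_i+1)): x_1 ≥ 9 gives C(3,2) = 3; x_2 ≥ 9 gives C(3,2) = 3; x_3 ≥ 9 gives C(3,2) = 3. Together 9.
No two caps can be exceeded simultaneously, so the pair terms are all 0.
By inclusion–exclusion the count is 66 − 9 + 0 = 57.

57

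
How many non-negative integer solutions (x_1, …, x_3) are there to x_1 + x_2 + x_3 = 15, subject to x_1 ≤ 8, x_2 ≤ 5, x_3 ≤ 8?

27

Without the upper bounds there are C(17,2) = 136 ways to split 15 among 3 variables.
Subtract solutions that violate a single cap (substitute x_i' = x_i − (cap_i+1)): x_1 ≥ 9 gives C(8,2) = 28; x_2 ≥ 6 gives C(11,2) = 55; x_3 ≥ 9 gives C(8,2) = 28. Together 111.
Add back pairs where two caps are both exceeded: 1 + 0 + 1 = 2.
By inclusion–exclusion the count is 136 − 111 + 2 = 27.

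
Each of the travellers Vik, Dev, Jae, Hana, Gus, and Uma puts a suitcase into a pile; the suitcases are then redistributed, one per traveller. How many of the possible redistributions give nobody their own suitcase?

265

Count assignments avoiding every fixed point. For any j of the 6 travellers fixed to their own suitcase, the other 6−j can be arranged in (6−j)! ways.
By inclusion–exclusion this is Σ_{j=0}^{6} (−1)^j C(6,j)·(6−j)!.
Computing: 720 − 720 + 360 − 120 + 30 − 6 + 1 = 265.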